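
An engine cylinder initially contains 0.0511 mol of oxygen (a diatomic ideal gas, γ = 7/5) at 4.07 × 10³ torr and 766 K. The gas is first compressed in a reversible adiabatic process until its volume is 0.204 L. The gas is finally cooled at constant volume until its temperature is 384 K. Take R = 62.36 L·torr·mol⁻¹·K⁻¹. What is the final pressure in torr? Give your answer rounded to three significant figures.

P₃ ≈ 6.00e+03 torr

From PV = nRT: V₁ = nRT₁/P₁ = 0.5997 L.
Adiabatic (γ = 7/5), T V^(γ−1) and P V^γ constant: T₂ = T₁·(V₁/V₂)^(γ−1) = 1179 K; P₂ = P₁·(V₁/V₂)^γ = 1.842e+04 torr.
V constant ⇒ P ∝ T: V₃ = V₂; P₃ = P₂·(T₃/T₂) = 5998 torr.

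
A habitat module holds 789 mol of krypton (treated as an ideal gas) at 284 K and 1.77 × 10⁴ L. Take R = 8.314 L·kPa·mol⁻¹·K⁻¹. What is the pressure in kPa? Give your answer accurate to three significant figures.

PV = nRT ⇒ P = nRT/V = (789 × 8.314 × 284) / 1.77e+04

P ≈ 105 kPa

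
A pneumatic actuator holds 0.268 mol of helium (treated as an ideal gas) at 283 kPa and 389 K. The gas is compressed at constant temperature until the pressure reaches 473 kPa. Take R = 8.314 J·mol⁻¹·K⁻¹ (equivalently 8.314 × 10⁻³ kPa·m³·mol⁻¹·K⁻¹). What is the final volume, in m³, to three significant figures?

From PV = nRT: V₁ = nRT₁/P₁ = 0.003063 m³.
T constant ⇒ Boyle's law P V = const: T₂ = T₁; V₂ = V₁·(P₁/P₂) = 0.001832 m³.

V₂ ≈ 0.00183 m³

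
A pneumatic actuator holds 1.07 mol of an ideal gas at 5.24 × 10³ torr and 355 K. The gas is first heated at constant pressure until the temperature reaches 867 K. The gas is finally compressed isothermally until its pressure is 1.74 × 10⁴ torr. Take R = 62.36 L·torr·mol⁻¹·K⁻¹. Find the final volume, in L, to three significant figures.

V₃ ≈ 3.32 L

From PV = nRT: V₁ = nRT₁/P₁ = 4.521 L.
Isobaric, so V/T is constant: P₂ = P₁; V₂ = V₁·(T₂/T₁) = 11.04 L.
Isothermal, so P V is constant: T₃ = T₂; V₃ = V₂·(P₂/P₃) = 3.325 L.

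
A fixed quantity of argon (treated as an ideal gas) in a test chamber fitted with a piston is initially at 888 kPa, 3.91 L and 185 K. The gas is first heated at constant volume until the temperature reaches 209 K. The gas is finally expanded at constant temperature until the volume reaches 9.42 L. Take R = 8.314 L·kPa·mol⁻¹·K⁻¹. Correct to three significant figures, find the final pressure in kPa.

V constant ⇒ P ∝ T: V₂ = V₁; P₂ = P₁·(T₂/T₁) = 1003 kPa.
T constant ⇒ Boyle's law P V = const: T₃ = T₂; P₃ = P₂·(V₂/V₃) = 416.4 kPa.

P₃ ≈ 416 kPa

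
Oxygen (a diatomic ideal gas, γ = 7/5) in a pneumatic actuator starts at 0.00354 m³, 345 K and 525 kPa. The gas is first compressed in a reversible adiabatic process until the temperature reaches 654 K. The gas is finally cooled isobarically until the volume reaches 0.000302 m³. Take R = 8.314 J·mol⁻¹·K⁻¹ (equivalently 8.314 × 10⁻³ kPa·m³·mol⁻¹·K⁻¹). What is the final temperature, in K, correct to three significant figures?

T₃ ≈ 276 K

Adiabatic (γ = 7/5), T V^(γ−1) and P V^γ constant: P₂ = P₁·(T₂/T₁)^(γ/(γ−1)) = 4924 kPa; V₂ = V₁·(T₁/T₂)^(1/(γ−1)) = 0.0007155 m³.
P constant ⇒ V ∝ T: P₃ = P₂; T₃ = T₂·(V₃/V₂) = 276.0 K.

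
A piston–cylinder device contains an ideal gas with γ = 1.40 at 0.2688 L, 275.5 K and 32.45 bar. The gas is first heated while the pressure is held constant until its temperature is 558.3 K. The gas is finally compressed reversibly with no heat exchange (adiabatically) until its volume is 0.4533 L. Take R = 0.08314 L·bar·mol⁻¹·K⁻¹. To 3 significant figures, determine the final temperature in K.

Isobaric, so V/T is constant: P₂ = P₁; V₂ = V₁·(T₂/T₁) = 0.5447 L.
Reversible adiabatic, γ = 1.40: T₃ = T₂·(V₂/V₃)^(γ−1) = 600.9 K; P₃ = P₂·(V₂/V₃)^γ = 41.97 bar.

T₃ ≈ 601 K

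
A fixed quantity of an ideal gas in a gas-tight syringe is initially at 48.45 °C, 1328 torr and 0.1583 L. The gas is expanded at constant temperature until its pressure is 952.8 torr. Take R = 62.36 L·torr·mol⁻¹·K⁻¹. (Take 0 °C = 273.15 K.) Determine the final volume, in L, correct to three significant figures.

Convert: T₁ = 321.6 K.
Isothermal, so P V is constant: T₂ = T₁; V₂ = V₁·(P₁/P₂) = 0.2206 L.

V₂ ≈ 0.221 L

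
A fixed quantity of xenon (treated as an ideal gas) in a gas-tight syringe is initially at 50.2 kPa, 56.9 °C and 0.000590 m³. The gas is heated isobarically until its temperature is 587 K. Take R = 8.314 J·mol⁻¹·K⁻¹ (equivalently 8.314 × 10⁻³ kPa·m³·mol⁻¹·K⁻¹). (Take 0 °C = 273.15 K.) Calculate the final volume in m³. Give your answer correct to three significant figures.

Convert: T₁ = 330.0 K.
P constant ⇒ V ∝ T: P₂ = P₁; V₂ = V₁·(T₂/T₁) = 0.001049 m³.

V₂ ≈ 0.00105 m³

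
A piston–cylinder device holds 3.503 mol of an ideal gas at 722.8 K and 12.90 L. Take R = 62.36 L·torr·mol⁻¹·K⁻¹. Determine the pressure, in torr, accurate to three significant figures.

P ≈ 1.22e+04 torr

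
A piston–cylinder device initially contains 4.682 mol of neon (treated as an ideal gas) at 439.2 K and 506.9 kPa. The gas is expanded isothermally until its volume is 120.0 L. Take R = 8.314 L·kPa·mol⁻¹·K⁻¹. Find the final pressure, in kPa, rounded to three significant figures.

P₂ ≈ 142 kPa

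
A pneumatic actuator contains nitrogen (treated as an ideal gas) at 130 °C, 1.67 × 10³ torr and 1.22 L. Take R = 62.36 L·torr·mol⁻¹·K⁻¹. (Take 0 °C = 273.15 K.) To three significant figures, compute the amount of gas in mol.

n ≈ 0.0810 mol

Convert: T = 403.15 K.
PV = nRT ⇒ n = PV/(RT) = (1.67e+03 × 1.22) / (62.36 × 403.15)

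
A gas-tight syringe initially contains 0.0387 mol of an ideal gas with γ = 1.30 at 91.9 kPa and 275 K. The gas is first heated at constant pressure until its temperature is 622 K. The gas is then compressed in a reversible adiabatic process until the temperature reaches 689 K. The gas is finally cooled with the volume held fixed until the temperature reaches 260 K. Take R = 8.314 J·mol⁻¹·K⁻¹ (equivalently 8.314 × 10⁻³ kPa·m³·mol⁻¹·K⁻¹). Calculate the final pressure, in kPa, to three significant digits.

P₄ ≈ 54.0 kPa

From PV = nRT: V₁ = nRT₁/P₁ = 0.0009628 m³.
P constant ⇒ V ∝ T: P₂ = P₁; V₂ = V₁·(T₂/T₁) = 0.002178 m³.
Reversible adiabatic, γ = 1.30: P₃ = P₂·(T₃/T₂)^(γ/(γ−1)) = 143.2 kPa; V₃ = V₂·(T₂/T₃)^(1/(γ−1)) = 0.001548 m³.
V constant ⇒ P ∝ T: V₄ = V₃; P₄ = P₃·(T₄/T₃) = 54.02 kPa.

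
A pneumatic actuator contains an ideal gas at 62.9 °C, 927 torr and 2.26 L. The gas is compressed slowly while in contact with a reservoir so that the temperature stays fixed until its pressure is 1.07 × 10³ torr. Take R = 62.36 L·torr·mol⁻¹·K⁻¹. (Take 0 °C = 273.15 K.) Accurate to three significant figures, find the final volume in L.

Convert: T₁ = 336.0 K.
Isothermal, so P V is constant: T₂ = T₁; V₂ = V₁·(P₁/P₂) = 1.958 L.

V₂ ≈ 1.96 L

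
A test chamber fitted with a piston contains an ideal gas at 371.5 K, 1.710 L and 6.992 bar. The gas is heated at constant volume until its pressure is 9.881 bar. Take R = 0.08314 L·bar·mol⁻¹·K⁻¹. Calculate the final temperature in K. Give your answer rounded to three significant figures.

Isochoric, so P/T is constant: V₂ = V₁; T₂ = T₁·(P₂/P₁) = 525.0 K.

T₂ ≈ 525 K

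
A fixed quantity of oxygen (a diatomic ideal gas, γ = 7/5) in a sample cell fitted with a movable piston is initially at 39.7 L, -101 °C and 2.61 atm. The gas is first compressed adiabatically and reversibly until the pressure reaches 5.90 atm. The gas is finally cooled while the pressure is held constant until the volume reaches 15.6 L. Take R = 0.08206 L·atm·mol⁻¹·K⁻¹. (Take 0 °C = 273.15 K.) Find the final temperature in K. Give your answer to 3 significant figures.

Convert: T₁ = 172.1 K.
Reversible adiabatic, γ = 7/5: T₂ = T₁·(P₂/P₁)^((γ−1)/γ) = 217.3 K; V₂ = V₁·(P₁/P₂)^(1/γ) = 22.17 L.
Isobaric, so V/T is constant: P₃ = P₂; T₃ = T₂·(V₃/V₂) = 152.9 K.

T₃ ≈ 153 K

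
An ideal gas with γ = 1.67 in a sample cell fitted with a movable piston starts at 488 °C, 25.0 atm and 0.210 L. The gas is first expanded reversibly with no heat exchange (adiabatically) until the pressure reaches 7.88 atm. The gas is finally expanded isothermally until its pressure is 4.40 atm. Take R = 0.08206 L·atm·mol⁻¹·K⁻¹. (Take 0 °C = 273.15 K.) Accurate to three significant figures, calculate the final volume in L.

Convert: T₁ = 761.1 K.
Reversible adiabatic, γ = 1.67: T₂ = T₁·(P₂/P₁)^((γ−1)/γ) = 479.0 K; V₂ = V₁·(P₁/P₂)^(1/γ) = 0.4192 L.
T constant ⇒ Boyle's law P V = const: T₃ = T₂; V₃ = V₂·(P₂/P₃) = 0.7508 L.

V₃ ≈ 0.751 L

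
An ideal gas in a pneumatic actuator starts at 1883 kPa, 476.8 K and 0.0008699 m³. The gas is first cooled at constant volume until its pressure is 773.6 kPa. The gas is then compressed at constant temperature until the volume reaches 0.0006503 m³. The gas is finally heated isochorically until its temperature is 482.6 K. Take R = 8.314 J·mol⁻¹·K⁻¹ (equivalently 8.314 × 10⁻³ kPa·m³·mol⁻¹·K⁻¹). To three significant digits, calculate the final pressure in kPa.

V constant ⇒ P ∝ T: V₂ = V₁; T₂ = T₁·(P₂/P₁) = 195.9 K.
Isothermal, so P V is constant: T₃ = T₂; P₃ = P₂·(V₂/V₃) = 1035 kPa.
Isochoric, so P/T is constant: V₄ = V₃; P₄ = P₃·(T₄/T₃) = 2550 kPa.

P₄ ≈ 2.55e+03 kPa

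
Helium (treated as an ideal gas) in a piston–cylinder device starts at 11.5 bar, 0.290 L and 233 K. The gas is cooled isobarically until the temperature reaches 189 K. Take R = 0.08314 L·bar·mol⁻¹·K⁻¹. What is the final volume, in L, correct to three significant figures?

V₂ ≈ 0.235 L

P constant ⇒ V ∝ T: P₂ = P₁; V₂ = V₁·(T₂/T₁) = 0.2352 L.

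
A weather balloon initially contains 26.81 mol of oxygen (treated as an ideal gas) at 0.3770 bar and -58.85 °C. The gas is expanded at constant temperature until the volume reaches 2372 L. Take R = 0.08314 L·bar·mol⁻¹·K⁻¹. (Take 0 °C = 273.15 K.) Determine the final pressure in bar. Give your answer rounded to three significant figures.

Convert: T₁ = 214.3 K.
From PV = nRT: V₁ = nRT₁/P₁ = 1267 L.
T constant ⇒ Boyle's law P V = const: T₂ = T₁; P₂ = P₁·(V₁/V₂) = 0.2014 bar.

P₂ ≈ 0.201 bar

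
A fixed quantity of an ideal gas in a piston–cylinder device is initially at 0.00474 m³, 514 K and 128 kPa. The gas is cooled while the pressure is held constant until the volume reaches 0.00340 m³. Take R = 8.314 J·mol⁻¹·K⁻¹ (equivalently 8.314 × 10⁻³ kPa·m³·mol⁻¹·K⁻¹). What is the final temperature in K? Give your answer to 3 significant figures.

T₂ ≈ 369 K

P constant ⇒ V ∝ T: P₂ = P₁; T₂ = T₁·(V₂/V₁) = 368.7 K.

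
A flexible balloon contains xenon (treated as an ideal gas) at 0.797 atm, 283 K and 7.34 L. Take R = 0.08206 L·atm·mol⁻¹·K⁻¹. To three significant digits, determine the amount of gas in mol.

PV = nRT ⇒ n = PV/(RT) = (0.797 × 7.34) / (0.08206 × 283)

n ≈ 0.252 mol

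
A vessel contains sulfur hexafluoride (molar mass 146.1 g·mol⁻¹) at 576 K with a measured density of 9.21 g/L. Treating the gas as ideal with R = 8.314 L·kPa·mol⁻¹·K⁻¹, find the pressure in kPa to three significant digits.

P ≈ 302 kPa

ρ = PM/(RT) ⇒ P = ρRT/M = (9.21 × 8.314 × 576.0) / 146.1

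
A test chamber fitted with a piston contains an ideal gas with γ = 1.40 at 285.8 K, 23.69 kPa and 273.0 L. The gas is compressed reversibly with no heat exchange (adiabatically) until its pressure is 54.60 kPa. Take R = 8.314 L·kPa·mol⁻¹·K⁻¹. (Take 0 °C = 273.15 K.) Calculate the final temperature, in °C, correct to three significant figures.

Adiabatic (γ = 1.40), T V^(γ−1) and P V^γ constant: T₂ = T₁·(P₂/P₁)^((γ−1)/γ) = 362.8 K; V₂ = V₁·(P₁/P₂)^(1/γ) = 150.4 L.

T₂ ≈ 89.7 °C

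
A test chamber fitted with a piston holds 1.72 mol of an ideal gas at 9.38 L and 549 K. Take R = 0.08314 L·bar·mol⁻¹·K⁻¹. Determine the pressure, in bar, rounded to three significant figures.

P ≈ 8.37 bar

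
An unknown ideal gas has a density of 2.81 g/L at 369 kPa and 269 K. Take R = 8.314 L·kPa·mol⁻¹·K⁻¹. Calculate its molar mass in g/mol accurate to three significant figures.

ρ = PM/(RT) ⇒ M = ρRT/P = (2.81 × 8.314 × 269.0) / 369

M ≈ 17.0 g/mol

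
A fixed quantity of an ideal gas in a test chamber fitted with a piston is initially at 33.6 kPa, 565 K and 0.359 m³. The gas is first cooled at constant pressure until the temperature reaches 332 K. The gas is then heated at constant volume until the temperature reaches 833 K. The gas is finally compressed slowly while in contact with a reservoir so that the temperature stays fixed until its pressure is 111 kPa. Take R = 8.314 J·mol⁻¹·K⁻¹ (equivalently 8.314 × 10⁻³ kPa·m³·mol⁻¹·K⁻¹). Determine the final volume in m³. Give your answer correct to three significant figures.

P constant ⇒ V ∝ T: P₂ = P₁; V₂ = V₁·(T₂/T₁) = 0.2110 m³.
Isochoric, so P/T is constant: V₃ = V₂; P₃ = P₂·(T₃/T₂) = 84.30 kPa.
Isothermal, so P V is constant: T₄ = T₃; V₄ = V₃·(P₃/P₄) = 0.1602 m³.

V₄ ≈ 0.160 m³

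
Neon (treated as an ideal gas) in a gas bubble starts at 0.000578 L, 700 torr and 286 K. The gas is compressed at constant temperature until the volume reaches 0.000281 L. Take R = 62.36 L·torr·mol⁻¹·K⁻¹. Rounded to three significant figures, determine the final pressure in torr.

Isothermal, so P V is constant: T₂ = T₁; P₂ = P₁·(V₁/V₂) = 1440 torr.

P₂ ≈ 1.44e+03 torr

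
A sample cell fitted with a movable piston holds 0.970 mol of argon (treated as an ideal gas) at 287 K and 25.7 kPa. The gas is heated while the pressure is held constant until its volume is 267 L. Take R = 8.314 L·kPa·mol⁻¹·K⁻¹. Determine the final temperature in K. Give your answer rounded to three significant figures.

From PV = nRT: V₁ = nRT₁/P₁ = 90.06 L.
P constant ⇒ V ∝ T: P₂ = P₁; T₂ = T₁·(V₂/V₁) = 850.9 K.

T₂ ≈ 851 K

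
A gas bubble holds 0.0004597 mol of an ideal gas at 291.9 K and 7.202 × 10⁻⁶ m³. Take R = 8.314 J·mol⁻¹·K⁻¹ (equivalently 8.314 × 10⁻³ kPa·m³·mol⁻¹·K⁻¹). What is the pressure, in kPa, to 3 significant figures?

PV = nRT ⇒ P = nRT/V = (0.0004597 × 8.314 × 10⁻³ × 291.9) / 7.202e-06

P ≈ 155 kPa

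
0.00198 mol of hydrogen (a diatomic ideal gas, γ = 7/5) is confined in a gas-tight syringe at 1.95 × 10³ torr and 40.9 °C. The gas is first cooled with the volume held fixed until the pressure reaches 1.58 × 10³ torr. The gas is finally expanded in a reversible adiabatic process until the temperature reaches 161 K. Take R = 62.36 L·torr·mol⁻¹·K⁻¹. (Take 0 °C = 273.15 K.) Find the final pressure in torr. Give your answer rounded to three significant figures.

Convert: T₁ = 314.0 K.
From PV = nRT: V₁ = nRT₁/P₁ = 0.01989 L.
V constant ⇒ P ∝ T: V₂ = V₁; T₂ = T₁·(P₂/P₁) = 254.5 K.
Adiabatic (γ = 7/5), T V^(γ−1) and P V^γ constant: P₃ = P₂·(T₃/T₂)^(γ/(γ−1)) = 318.3 torr; V₃ = V₂·(T₂/T₃)^(1/(γ−1)) = 0.06245 L.

P₃ ≈ 318 torr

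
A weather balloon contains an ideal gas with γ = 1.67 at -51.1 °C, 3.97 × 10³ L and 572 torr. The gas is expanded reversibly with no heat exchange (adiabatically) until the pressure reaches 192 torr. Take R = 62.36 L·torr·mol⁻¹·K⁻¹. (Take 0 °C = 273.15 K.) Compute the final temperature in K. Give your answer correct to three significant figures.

Convert: T₁ = 222.0 K.
Reversible adiabatic, γ = 1.67: T₂ = T₁·(P₂/P₁)^((γ−1)/γ) = 143.3 K; V₂ = V₁·(P₁/P₂)^(1/γ) = 7633 L.

T₂ ≈ 143 K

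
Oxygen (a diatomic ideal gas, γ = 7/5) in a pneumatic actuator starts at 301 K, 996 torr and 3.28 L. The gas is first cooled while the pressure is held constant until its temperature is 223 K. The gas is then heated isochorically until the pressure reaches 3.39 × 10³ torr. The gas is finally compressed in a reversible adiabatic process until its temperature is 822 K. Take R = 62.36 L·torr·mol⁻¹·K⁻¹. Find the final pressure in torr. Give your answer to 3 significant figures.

P₄ ≈ 4.48e+03 torr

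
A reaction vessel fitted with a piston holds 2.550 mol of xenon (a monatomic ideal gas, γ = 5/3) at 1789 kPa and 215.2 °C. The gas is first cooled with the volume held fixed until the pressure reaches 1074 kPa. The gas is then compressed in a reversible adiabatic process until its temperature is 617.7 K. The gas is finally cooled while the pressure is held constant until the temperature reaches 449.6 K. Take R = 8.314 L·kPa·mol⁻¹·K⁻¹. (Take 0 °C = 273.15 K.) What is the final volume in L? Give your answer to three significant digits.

V₄ ≈ 1.38 L

Convert: T₁ = 488.3 K.
From PV = nRT: V₁ = nRT₁/P₁ = 5.787 L.
Isochoric, so P/T is constant: V₂ = V₁; T₂ = T₁·(P₂/P₁) = 293.2 K.
Adiabatic (γ = 5/3), T V^(γ−1) and P V^γ constant: P₃ = P₂·(T₃/T₂)^(γ/(γ−1)) = 6920 kPa; V₃ = V₂·(T₂/T₃)^(1/(γ−1)) = 1.892 L.
Isobaric, so V/T is constant: P₄ = P₃; V₄ = V₃·(T₄/T₃) = 1.377 L.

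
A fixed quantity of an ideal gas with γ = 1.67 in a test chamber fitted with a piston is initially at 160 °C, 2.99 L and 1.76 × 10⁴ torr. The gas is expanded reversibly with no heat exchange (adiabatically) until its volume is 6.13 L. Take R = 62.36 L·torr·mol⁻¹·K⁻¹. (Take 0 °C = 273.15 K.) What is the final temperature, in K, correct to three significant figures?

Convert: T₁ = 433.1 K.
Reversible adiabatic, γ = 1.67: T₂ = T₁·(V₁/V₂)^(γ−1) = 267.8 K; P₂ = P₁·(V₁/V₂)^γ = 5307 torr.

T₂ ≈ 268 K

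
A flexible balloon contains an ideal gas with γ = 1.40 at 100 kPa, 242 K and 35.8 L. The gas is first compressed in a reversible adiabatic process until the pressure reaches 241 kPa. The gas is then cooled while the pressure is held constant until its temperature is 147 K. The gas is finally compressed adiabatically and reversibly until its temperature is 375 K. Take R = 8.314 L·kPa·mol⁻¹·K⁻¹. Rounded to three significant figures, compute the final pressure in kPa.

P₄ ≈ 6.39e+03 kPa

Adiabatic (γ = 1.40), T V^(γ−1) and P V^γ constant: T₂ = T₁·(P₂/P₁)^((γ−1)/γ) = 311.1 K; V₂ = V₁·(P₁/P₂)^(1/γ) = 19.10 L.
P constant ⇒ V ∝ T: P₃ = P₂; V₃ = V₂·(T₃/T₂) = 9.023 L.
Adiabatic (γ = 1.40), T V^(γ−1) and P V^γ constant: P₄ = P₃·(T₄/T₃)^(γ/(γ−1)) = 6390 kPa; V₄ = V₃·(T₃/T₄)^(1/(γ−1)) = 0.8681 L.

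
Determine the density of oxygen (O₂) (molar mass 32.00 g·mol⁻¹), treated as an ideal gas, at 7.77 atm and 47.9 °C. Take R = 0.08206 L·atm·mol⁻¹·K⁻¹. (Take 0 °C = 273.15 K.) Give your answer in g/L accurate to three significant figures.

ρ ≈ 9.44 g/L

ρ = PM/(RT) = (7.77 × 32.00) / (0.08206 × 321.0)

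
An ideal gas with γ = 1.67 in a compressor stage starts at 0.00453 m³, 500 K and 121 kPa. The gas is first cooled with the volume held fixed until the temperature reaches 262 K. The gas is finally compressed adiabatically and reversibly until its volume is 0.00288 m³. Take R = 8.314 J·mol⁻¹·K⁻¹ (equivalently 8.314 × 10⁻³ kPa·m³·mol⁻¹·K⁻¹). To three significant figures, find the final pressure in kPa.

P₃ ≈ 135 kPa

V constant ⇒ P ∝ T: V₂ = V₁; P₂ = P₁·(T₂/T₁) = 63.40 kPa.
Reversible adiabatic, γ = 1.67: T₃ = T₂·(V₂/V₃)^(γ−1) = 354.9 K; P₃ = P₂·(V₂/V₃)^γ = 135.1 kPa.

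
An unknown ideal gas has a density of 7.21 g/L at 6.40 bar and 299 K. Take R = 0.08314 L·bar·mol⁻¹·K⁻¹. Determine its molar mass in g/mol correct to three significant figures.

M ≈ 28.0 g/mol

ρ = PM/(RT) ⇒ M = ρRT/P = (7.21 × 0.08314 × 299.0) / 6.40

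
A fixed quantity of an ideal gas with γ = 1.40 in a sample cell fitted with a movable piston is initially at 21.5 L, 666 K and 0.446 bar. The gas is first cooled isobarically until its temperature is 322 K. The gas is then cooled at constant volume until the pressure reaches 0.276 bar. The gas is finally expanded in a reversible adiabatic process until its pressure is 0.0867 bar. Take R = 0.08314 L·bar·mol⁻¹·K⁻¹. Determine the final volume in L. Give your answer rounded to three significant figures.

P constant ⇒ V ∝ T: P₂ = P₁; V₂ = V₁·(T₂/T₁) = 10.39 L.
Isochoric, so P/T is constant: V₃ = V₂; T₃ = T₂·(P₃/P₂) = 199.3 K.
Adiabatic (γ = 1.40), T V^(γ−1) and P V^γ constant: T₄ = T₃·(P₄/P₃)^((γ−1)/γ) = 143.1 K; V₄ = V₃·(P₃/P₄)^(1/γ) = 23.77 L.

V₄ ≈ 23.8 L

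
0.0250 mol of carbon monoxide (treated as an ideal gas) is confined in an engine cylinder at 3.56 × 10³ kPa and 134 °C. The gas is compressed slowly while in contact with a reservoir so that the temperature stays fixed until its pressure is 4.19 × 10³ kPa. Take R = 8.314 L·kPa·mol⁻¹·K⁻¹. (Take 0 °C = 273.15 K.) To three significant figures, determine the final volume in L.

V₂ ≈ 0.0202 L

Convert: T₁ = 407.1 K.
From PV = nRT: V₁ = nRT₁/P₁ = 0.02377 L.
Isothermal, so P V is constant: T₂ = T₁; V₂ = V₁·(P₁/P₂) = 0.02020 L.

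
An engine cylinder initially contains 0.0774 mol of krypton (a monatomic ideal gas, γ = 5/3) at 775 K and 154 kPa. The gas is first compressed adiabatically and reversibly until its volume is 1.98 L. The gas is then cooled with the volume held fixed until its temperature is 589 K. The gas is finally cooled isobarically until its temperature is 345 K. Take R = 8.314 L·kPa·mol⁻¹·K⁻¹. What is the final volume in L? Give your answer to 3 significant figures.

From PV = nRT: V₁ = nRT₁/P₁ = 3.238 L.
Reversible adiabatic, γ = 5/3: T₂ = T₁·(V₁/V₂)^(γ−1) = 1076 K; P₂ = P₁·(V₁/V₂)^γ = 349.6 kPa.
V constant ⇒ P ∝ T: V₃ = V₂; P₃ = P₂·(T₃/T₂) = 191.4 kPa.
Isobaric, so V/T is constant: P₄ = P₃; V₄ = V₃·(T₄/T₃) = 1.160 L.

V₄ ≈ 1.16 L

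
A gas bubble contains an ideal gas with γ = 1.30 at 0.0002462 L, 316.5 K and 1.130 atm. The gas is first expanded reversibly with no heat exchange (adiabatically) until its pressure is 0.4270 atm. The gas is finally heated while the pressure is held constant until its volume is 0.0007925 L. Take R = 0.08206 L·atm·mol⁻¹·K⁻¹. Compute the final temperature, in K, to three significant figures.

T₃ ≈ 385 K

Adiabatic (γ = 1.30), T V^(γ−1) and P V^γ constant: T₂ = T₁·(P₂/P₁)^((γ−1)/γ) = 252.8 K; V₂ = V₁·(P₁/P₂)^(1/γ) = 0.0005205 L.
P constant ⇒ V ∝ T: P₃ = P₂; T₃ = T₂·(V₃/V₂) = 385.0 K.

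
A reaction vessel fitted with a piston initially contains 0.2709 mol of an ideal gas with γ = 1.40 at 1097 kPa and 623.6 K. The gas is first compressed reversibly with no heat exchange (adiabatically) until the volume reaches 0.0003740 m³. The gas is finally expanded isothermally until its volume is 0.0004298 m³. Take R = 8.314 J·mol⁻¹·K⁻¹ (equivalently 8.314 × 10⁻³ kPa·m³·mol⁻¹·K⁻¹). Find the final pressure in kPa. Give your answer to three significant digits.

From PV = nRT: V₁ = nRT₁/P₁ = 0.001280 m³.
Reversible adiabatic, γ = 1.40: T₂ = T₁·(V₁/V₂)^(γ−1) = 1020 K; P₂ = P₁·(V₁/V₂)^γ = 6144 kPa.
T constant ⇒ Boyle's law P V = const: T₃ = T₂; P₃ = P₂·(V₂/V₃) = 5346 kPa.

P₃ ≈ 5.35e+03 kPa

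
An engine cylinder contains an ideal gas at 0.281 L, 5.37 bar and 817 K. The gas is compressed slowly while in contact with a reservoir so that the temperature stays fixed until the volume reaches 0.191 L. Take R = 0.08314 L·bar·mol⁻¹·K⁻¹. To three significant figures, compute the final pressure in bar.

P₂ ≈ 7.90 bar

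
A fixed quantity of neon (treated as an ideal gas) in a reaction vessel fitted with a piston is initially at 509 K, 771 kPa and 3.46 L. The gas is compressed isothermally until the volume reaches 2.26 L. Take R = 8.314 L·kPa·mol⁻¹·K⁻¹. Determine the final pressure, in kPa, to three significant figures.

P₂ ≈ 1.18e+03 kPa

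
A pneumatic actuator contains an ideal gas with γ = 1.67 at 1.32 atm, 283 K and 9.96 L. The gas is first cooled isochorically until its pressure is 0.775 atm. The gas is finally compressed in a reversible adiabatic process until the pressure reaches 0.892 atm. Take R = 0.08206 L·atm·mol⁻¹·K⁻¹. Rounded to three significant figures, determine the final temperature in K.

V constant ⇒ P ∝ T: V₂ = V₁; T₂ = T₁·(P₂/P₁) = 166.2 K.
Adiabatic (γ = 1.67), T V^(γ−1) and P V^γ constant: T₃ = T₂·(P₃/P₂)^((γ−1)/γ) = 175.8 K; V₃ = V₂·(P₂/P₃)^(1/γ) = 9.156 L.

T₃ ≈ 176 K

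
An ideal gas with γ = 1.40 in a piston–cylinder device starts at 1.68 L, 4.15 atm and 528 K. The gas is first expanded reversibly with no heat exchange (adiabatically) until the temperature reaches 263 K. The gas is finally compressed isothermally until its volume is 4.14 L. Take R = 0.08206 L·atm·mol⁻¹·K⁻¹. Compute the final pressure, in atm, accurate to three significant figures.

P₃ ≈ 0.839 atm

Reversible adiabatic, γ = 1.40: P₂ = P₁·(T₂/T₁)^(γ/(γ−1)) = 0.3620 atm; V₂ = V₁·(T₁/T₂)^(1/(γ−1)) = 9.594 L.
T constant ⇒ Boyle's law P V = const: T₃ = T₂; P₃ = P₂·(V₂/V₃) = 0.8388 atm.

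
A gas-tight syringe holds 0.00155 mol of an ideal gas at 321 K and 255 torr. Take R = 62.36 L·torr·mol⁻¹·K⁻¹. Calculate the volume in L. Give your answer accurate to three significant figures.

PV = nRT ⇒ V = nRT/P = (0.00155 × 62.36 × 321) / 255

V ≈ 0.122 L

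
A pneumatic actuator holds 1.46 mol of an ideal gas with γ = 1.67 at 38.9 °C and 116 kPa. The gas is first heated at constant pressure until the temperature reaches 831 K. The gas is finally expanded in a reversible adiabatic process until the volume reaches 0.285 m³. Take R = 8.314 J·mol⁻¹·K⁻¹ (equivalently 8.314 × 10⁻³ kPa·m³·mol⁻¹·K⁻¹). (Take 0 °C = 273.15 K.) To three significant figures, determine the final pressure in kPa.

P₃ ≈ 16.0 kPa

Convert: T₁ = 312.0 K.
From PV = nRT: V₁ = nRT₁/P₁ = 0.03265 m³.
P constant ⇒ V ∝ T: P₂ = P₁; V₂ = V₁·(T₂/T₁) = 0.08696 m³.
Reversible adiabatic, γ = 1.67: T₃ = T₂·(V₂/V₃)^(γ−1) = 375.1 K; P₃ = P₂·(V₂/V₃)^γ = 15.98 kPa.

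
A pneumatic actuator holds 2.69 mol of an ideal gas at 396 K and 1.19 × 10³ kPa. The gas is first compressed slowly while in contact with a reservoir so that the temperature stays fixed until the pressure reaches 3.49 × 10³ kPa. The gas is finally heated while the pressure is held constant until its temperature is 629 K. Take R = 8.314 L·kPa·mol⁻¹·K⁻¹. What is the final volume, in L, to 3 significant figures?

V₃ ≈ 4.03 L

From PV = nRT: V₁ = nRT₁/P₁ = 7.442 L.
Isothermal, so P V is constant: T₂ = T₁; V₂ = V₁·(P₁/P₂) = 2.538 L.
Isobaric, so V/T is constant: P₃ = P₂; V₃ = V₂·(T₃/T₂) = 4.031 L.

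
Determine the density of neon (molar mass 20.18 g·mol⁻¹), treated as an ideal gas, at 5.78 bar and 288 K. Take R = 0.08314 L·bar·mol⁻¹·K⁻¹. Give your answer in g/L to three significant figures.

ρ ≈ 4.87 g/L

ρ = PM/(RT) = (5.78 × 20.18) / (0.08314 × 288.0)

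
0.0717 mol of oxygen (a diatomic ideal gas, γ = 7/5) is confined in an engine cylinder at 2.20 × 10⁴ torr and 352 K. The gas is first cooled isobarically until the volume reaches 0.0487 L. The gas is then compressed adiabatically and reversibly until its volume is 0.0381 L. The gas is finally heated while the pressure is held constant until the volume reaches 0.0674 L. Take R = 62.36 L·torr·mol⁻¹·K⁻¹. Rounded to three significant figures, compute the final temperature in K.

From PV = nRT: V₁ = nRT₁/P₁ = 0.07154 L.
Isobaric, so V/T is constant: P₂ = P₁; T₂ = T₁·(V₂/V₁) = 239.6 K.
Reversible adiabatic, γ = 7/5: T₃ = T₂·(V₂/V₃)^(γ−1) = 264.3 K; P₃ = P₂·(V₂/V₃)^γ = 3.102e+04 torr.
P constant ⇒ V ∝ T: P₄ = P₃; T₄ = T₃·(V₄/V₃) = 467.6 K.

T₄ ≈ 468 K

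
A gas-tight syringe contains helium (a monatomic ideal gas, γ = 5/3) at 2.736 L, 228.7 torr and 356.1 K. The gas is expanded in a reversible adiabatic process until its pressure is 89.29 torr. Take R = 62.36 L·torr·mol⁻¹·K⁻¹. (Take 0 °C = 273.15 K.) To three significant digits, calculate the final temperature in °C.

Adiabatic (γ = 5/3), T V^(γ−1) and P V^γ constant: T₂ = T₁·(P₂/P₁)^((γ−1)/γ) = 244.4 K; V₂ = V₁·(P₁/P₂)^(1/γ) = 4.811 L.

T₂ ≈ -28.7 °C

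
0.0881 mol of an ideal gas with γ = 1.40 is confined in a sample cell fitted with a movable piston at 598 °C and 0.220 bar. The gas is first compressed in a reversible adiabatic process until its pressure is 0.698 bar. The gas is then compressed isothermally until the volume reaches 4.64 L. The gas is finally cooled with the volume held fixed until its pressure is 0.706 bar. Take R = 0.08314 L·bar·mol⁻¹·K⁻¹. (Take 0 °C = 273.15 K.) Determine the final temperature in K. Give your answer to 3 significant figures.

Convert: T₁ = 871.1 K.
From PV = nRT: V₁ = nRT₁/P₁ = 29.00 L.
Adiabatic (γ = 1.40), T V^(γ−1) and P V^γ constant: T₂ = T₁·(P₂/P₁)^((γ−1)/γ) = 1212 K; V₂ = V₁·(P₁/P₂)^(1/γ) = 12.71 L.
Isothermal, so P V is constant: T₃ = T₂; P₃ = P₂·(V₂/V₃) = 1.913 bar.
Isochoric, so P/T is constant: V₄ = V₃; T₄ = T₃·(P₄/P₃) = 447.2 K.

T₄ ≈ 447 K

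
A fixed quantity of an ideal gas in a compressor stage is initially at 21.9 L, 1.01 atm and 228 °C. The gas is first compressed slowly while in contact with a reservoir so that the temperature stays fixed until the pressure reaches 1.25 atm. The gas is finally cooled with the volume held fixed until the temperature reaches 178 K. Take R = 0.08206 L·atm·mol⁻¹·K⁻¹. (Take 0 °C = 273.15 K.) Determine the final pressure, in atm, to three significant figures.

P₃ ≈ 0.444 atm

Convert: T₁ = 501.1 K.
T constant ⇒ Boyle's law P V = const: T₂ = T₁; V₂ = V₁·(P₁/P₂) = 17.70 L.
V constant ⇒ P ∝ T: V₃ = V₂; P₃ = P₂·(T₃/T₂) = 0.4440 atm.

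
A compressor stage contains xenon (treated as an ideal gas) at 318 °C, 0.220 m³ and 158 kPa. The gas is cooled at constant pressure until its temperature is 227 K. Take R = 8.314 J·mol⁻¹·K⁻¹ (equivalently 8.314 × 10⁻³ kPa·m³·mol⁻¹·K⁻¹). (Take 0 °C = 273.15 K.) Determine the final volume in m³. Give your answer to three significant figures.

Convert: T₁ = 591.1 K.
Isobaric, so V/T is constant: P₂ = P₁; V₂ = V₁·(T₂/T₁) = 0.08448 m³.

V₂ ≈ 0.0845 m³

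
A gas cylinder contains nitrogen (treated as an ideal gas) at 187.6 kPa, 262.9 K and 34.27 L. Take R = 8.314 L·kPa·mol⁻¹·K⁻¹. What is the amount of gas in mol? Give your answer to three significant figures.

n ≈ 2.94 mol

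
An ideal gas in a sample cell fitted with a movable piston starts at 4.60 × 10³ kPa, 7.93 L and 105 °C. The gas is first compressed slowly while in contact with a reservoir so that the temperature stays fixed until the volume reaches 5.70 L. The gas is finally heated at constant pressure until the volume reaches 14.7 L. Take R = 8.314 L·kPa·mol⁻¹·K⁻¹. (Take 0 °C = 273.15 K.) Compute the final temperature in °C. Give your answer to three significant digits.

T₃ ≈ 702 °C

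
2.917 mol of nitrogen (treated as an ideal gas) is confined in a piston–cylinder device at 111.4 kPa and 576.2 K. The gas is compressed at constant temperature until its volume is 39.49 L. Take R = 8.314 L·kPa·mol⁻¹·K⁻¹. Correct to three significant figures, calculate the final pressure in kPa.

P₂ ≈ 354 kPa

From PV = nRT: V₁ = nRT₁/P₁ = 125.4 L.
T constant ⇒ Boyle's law P V = const: T₂ = T₁; P₂ = P₁·(V₁/V₂) = 353.9 kPa.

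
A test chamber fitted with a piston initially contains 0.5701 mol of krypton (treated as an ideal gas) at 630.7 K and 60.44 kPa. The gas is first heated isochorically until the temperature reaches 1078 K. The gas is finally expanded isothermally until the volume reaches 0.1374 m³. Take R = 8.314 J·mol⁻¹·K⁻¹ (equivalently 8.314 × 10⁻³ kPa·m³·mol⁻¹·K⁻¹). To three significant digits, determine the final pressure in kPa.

P₃ ≈ 37.2 kPa

From PV = nRT: V₁ = nRT₁/P₁ = 0.04946 m³.
Isochoric, so P/T is constant: V₂ = V₁; P₂ = P₁·(T₂/T₁) = 103.3 kPa.
T constant ⇒ Boyle's law P V = const: T₃ = T₂; P₃ = P₂·(V₂/V₃) = 37.19 kPa.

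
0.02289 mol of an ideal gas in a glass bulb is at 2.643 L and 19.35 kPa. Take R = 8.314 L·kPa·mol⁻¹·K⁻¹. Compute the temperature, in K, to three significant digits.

PV = nRT ⇒ T = PV/(nR) = (19.35 × 2.643) / (0.02289 × 8.314)

T ≈ 269 K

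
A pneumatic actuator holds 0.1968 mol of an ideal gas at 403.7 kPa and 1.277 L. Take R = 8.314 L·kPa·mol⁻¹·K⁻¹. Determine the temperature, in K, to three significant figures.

T ≈ 315 K

PV = nRT ⇒ T = PV/(nR) = (403.7 × 1.277) / (0.1968 × 8.314)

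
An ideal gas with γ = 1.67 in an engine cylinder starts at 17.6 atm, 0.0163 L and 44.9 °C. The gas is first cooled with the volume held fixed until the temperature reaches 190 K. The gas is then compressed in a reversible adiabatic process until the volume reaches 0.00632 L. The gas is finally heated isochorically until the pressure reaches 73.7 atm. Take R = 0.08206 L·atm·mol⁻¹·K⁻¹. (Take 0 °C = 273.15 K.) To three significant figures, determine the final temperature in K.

Convert: T₁ = 318.0 K.
V constant ⇒ P ∝ T: V₂ = V₁; P₂ = P₁·(T₂/T₁) = 10.51 atm.
Adiabatic (γ = 1.67), T V^(γ−1) and P V^γ constant: T₃ = T₂·(V₂/V₃)^(γ−1) = 358.5 K; P₃ = P₂·(V₂/V₃)^γ = 51.16 atm.
Isochoric, so P/T is constant: V₄ = V₃; T₄ = T₃·(P₄/P₃) = 516.4 K.

T₄ ≈ 516 K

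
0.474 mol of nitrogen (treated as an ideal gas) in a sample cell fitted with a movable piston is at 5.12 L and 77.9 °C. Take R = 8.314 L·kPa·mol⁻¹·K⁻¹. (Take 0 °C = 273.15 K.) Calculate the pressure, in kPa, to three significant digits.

P ≈ 270 kPa

Convert: T = 351.05 K.
PV = nRT ⇒ P = nRT/V = (0.474 × 8.314 × 351.05) / 5.12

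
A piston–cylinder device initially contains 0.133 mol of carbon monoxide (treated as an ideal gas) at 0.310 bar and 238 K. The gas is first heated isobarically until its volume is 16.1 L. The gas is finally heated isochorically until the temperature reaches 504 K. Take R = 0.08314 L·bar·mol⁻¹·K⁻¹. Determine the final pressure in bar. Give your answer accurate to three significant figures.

From PV = nRT: V₁ = nRT₁/P₁ = 8.489 L.
Isobaric, so V/T is constant: P₂ = P₁; T₂ = T₁·(V₂/V₁) = 451.4 K.
Isochoric, so P/T is constant: V₃ = V₂; P₃ = P₂·(T₃/T₂) = 0.3462 bar.

P₃ ≈ 0.346 bar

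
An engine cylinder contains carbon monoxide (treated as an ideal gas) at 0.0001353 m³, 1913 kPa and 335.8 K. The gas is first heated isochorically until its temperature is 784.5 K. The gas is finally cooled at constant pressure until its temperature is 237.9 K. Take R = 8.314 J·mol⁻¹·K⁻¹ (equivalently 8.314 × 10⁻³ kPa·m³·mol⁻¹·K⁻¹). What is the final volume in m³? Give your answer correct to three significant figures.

V₃ ≈ 4.10e-05 m³

V constant ⇒ P ∝ T: V₂ = V₁; P₂ = P₁·(T₂/T₁) = 4469 kPa.
Isobaric, so V/T is constant: P₃ = P₂; V₃ = V₂·(T₃/T₂) = 4.103e-05 m³.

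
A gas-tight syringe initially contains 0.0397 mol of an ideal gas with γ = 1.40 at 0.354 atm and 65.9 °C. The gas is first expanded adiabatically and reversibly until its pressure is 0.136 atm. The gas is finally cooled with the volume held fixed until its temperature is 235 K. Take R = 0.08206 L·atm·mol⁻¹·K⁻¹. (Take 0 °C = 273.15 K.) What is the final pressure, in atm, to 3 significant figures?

P₃ ≈ 0.124 atm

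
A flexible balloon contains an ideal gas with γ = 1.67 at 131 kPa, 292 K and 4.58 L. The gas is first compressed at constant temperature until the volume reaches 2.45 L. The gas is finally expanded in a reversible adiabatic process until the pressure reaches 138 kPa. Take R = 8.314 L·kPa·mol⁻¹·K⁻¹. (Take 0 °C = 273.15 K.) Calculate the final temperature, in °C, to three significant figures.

Isothermal, so P V is constant: T₂ = T₁; P₂ = P₁·(V₁/V₂) = 244.9 kPa.
Reversible adiabatic, γ = 1.67: T₃ = T₂·(P₃/P₂)^((γ−1)/γ) = 232.0 K; V₃ = V₂·(P₂/P₃)^(1/γ) = 3.454 L.

T₃ ≈ -41.2 °C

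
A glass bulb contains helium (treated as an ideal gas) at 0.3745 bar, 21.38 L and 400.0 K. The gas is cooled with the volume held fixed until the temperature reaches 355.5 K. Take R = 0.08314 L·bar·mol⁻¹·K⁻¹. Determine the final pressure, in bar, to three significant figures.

P₂ ≈ 0.333 bar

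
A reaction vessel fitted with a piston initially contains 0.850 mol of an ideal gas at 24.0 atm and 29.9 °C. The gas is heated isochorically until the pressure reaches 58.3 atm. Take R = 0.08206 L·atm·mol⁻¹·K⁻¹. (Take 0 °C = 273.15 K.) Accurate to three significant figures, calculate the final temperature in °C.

Convert: T₁ = 303.0 K.
From PV = nRT: V₁ = nRT₁/P₁ = 0.8808 L.
V constant ⇒ P ∝ T: V₂ = V₁; T₂ = T₁·(P₂/P₁) = 736.2 K.

T₂ ≈ 463 °C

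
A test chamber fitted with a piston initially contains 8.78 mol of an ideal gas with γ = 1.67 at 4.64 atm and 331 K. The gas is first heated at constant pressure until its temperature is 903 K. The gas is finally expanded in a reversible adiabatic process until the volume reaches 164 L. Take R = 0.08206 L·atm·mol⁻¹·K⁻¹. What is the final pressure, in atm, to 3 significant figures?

From PV = nRT: V₁ = nRT₁/P₁ = 51.40 L.
Isobaric, so V/T is constant: P₂ = P₁; V₂ = V₁·(T₂/T₁) = 140.2 L.
Adiabatic (γ = 1.67), T V^(γ−1) and P V^γ constant: T₃ = T₂·(V₂/V₃)^(γ−1) = 813.0 K; P₃ = P₂·(V₂/V₃)^γ = 3.572 atm.

P₃ ≈ 3.57 atm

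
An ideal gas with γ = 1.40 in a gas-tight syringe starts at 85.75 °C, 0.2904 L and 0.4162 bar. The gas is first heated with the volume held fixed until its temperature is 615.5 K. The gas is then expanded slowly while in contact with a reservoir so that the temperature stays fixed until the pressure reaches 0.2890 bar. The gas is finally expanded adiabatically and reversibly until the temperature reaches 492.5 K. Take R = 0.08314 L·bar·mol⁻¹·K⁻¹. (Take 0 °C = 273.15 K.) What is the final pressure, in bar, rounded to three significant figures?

P₄ ≈ 0.132 bar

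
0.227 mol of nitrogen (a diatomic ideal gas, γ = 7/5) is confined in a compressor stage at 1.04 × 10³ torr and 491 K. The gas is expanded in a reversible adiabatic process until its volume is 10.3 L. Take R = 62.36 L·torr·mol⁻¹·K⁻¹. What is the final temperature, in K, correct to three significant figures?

T₂ ≈ 413 K

From PV = nRT: V₁ = nRT₁/P₁ = 6.683 L.
Reversible adiabatic, γ = 7/5: T₂ = T₁·(V₁/V₂)^(γ−1) = 413.0 K; P₂ = P₁·(V₁/V₂)^γ = 567.6 torr.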